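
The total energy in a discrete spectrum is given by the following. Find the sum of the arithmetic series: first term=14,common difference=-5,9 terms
Last term: a_n=14+(9-1)·-5=-26
Sum=n(a_1+a_n)/2=9(14+(-26))/2=-54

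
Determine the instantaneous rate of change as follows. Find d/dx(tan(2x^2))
Chain rule: d/dx[tan(u)] = sec²(u)·u' where u = 2x^2
u' = 4x

Answer: 4x·sec²(2x^2)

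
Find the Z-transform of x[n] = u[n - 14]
Using the time-shift property: Z{u[n-14]} = z^(-14) * z/(z-1)
= z^(-13)/(z-1)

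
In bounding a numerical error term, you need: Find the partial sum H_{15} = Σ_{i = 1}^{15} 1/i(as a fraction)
H_15 = 1+1/2+1/3+...+1/15
= 1195757/360360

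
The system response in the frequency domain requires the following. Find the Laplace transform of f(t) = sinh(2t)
L{sinh(at)}=a/(s²-a²)
L{sinh(2t)}=2/(s²-4)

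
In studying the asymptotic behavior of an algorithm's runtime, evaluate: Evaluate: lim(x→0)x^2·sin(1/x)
Squeeze theorem: -|x^2| ≤ x^2·sin(1/x) ≤ |x^2|
Since x^2 → 0 as x → 0, by squeeze theorem the limit is 0

Answer: 0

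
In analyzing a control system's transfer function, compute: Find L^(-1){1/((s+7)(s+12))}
Partial fractions: 1/((s + 7)(s + 12))=A/(s + 7) + B/(s + 12)
Cover-up: A=1/(s + 12)|_{s=-7}=1/5; B=1/(s + 7)|_{s=-12}=-1/5
L^(-1)=(1/5)e^(-7t) - (1/5)e^(-12t)

Answer: (1/5)(e^(-7t) - e^(-12t))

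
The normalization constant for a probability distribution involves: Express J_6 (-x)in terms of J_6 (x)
For integer n: J_n(-x) = (-1)^n J_n(x)
With n = 6: J_6(-x) = (-1)^6 J_6(x) = J_6(x)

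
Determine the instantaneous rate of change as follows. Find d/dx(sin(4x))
Chain rule: d/dx[sin(u)]=cos(u)·u' where u=4x
u'=4

Answer: 4·cos(4x)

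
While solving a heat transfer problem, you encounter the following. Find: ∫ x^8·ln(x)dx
By parts: u=ln(x), dv=x^8 dx
du=1/x dx, v=x^9/9
=x^9·ln(x)/9 - ∫ x^8/9 dx
=x^9·ln(x)/9 - x^9/81+C

Answer: x^9(ln(x)/9-1/81)+C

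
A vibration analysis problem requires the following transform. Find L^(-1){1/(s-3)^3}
L^(-1){1/(s-a)^n} = t^(n-1)·e^(at)/(n-1)!
Here a = 3, n = 3: t^2·e^(3t)/2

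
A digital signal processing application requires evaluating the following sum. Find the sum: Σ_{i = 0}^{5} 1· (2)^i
Geometric series: S = a(1 - r^n)/(1 - r)
a = 1, r = 2, n = 6
S = 1(1-64)/-1 = 63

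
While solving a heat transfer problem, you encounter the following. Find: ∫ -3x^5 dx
Using power rule: ∫ -3x^5 dx = -3/6 x^6+C = (-1/2)x^6+C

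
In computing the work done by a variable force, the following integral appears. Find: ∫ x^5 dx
Using power rule: ∫ x^5 dx = 1/6 x^6+C = (1/6)x^6+C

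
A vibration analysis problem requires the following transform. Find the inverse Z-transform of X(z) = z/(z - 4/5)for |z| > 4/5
Standard pair: z/(z-a) <-> a^n*u[n] for causal signals
With a=4/5: x[n]=(4/5)^n*u[n]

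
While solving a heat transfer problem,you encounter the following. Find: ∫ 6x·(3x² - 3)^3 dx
Let u = 3x² - 3, du = 6x dx
∫ u^3 du = u^4/4 + C

Answer: (3x² - 3)^4/4 + C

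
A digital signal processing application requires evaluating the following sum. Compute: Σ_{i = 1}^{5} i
Using formula: Σ i^1 = n(n+1)/2 = 5·6/2 = 15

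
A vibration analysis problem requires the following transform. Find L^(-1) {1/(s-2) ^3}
L^(-1){1/(s-a)^n} = t^(n-1)·e^(at)/(n-1)!
Here a = 2, n = 3: t^2·e^(2t)/2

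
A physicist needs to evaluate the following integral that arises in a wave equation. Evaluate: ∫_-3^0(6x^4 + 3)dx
Step 1: Find antiderivative F(x) = (6/5)x^5 + 3x
Step 2: F(0) - F(-3) = 0 - (-1503/5) = 1503/5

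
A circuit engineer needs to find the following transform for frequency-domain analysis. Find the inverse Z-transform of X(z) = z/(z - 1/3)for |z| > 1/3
Standard pair: z/(z-a) <-> a^n * u[n] for causal signals
With a=1/3: x[n]=(1/3)^n * u[n]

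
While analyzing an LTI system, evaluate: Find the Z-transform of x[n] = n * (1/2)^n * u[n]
Using the property Z{n * a^n * u[n]}=az/(z-a)^2
With a=1/2: X(z)=(1/2)z/(z - 1/2)^2, |z| > 1/2

Answer: (1/2)z/(z - 1/2)^2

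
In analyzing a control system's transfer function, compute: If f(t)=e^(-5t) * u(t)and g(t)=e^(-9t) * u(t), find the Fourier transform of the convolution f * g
By the convolution theorem: F{f * g} = F(omega) * G(omega)
F(omega) = 1/(5+j * omega), G(omega) = 1/(9+j * omega)
F{f * g} = 1/((5+j * omega)(9+j * omega))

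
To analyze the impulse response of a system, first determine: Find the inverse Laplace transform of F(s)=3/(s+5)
L^(-1){3/(s-a)} = c·e^(at)
Here a = -5, c = 3

Answer: 3e^(-5t)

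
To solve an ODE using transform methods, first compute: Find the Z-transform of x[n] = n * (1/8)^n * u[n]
Using the property Z{n*a^n*u[n]}=az/(z-a)^2
With a=1/8: X(z)=(1/8)z/(z - 1/8)^2, |z| > 1/8

Answer: (1/8)z/(z - 1/8)^2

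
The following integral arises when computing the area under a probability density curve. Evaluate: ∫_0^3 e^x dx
Antiderivative: e^x
Evaluate: (e^3-1)

Answer: e^3-1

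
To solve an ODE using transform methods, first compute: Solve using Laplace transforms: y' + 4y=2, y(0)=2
Take L of both sides: sY(s)-2+4Y(s) = 2/s
Y(s)(s+4) = 2/s+2
Y(s) = 2/(s(s+4))+2/(s+4)
Partial fractions: 2/(s(s+4)) = (1/2)/s - (1/2)/(s+4)
So Y(s) = (1/2)/s+(3/2)/(s+4)
Inverse transform (L^(-1){1/s} = 1, L^(-1){1/(s+4)} = e^(-4t)):

Answer: y(t) = 1/2+(3/2)·e^(-4t)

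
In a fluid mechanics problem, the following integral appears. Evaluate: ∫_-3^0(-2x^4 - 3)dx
Step 1: Find antiderivative F(x) = (-2/5)x^5-3x
Step 2: F(0) - F(-3) = 0 - (531/5) = -531/5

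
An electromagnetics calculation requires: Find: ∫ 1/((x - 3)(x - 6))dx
Partial fractions: 1/((x-3)(x-6))=A/(x-3) + B/(x-6)
A=-1/3, B=1/3
∫ [-1/3· 1/(x-3) + 1/3· 1/(x-6)] dx
=(1/3)[ln|x-6| - ln|x-3|] + C

Answer: (1/3)·ln|(x-6)/(x-3)| + C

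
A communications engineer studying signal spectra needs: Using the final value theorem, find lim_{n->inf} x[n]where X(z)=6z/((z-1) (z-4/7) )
Final value theorem: lim x[n]=lim_{z->1} (z-1) * X(z)
(z-1) * X(z)=6z/(z-4/7)
As z->1: 6/(1 - 4/7)=6/(3/7)=14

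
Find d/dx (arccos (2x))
d/dx[arccos(u)] = -u'/√(1-u²), u = 2x, u' = 2

Answer: -2/√(1-4x²)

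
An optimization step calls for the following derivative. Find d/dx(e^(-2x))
Chain rule: d/dx[e^u]=e^u · u' where u=-2x
u'=-2

Answer: -2·e^(-2x)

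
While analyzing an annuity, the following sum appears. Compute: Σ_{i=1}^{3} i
Using formula: Σ i^1=n(n + 1)/2=3·4/2=6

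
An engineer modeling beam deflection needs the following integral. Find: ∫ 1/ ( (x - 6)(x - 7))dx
Partial fractions: 1/((x-6)(x-7))=A/(x-6) + B/(x-7)
A=-1, B=1
∫ [-1· 1/(x-6) + 1· 1/(x-7)] dx
=(1)[ln|x-7| - ln|x-6|] + C

Answer: ln|(x-7)/(x-6)| + C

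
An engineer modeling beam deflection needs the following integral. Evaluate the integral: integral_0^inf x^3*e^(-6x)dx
This is a Gamma integral. Substitute u=6x (du=6 dx):
integral_0^inf x^3 * e^(-6x) dx=(1/6^4) integral_0^inf u^3 * e^(-u) du
=Gamma(4)/6^4=3!/6^4=6/1296

Answer: 1/216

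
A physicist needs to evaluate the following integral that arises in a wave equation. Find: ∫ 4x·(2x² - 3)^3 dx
Let u=2x² - 3, du=4x dx
∫ u^3 du=u^4/4+C

Answer: (2x² - 3)^4/4+C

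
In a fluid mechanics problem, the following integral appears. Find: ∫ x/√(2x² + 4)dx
Let u = 2x² + 4, du = 4x dx
∫ (1/4)·u^(-1/2) du = √u/2 + C

Answer: √(2x² + 4)/2 + C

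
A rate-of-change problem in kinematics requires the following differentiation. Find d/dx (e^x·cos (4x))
Product rule: (fg)' = f'g+fg'
f = e^x, f' = e^x
g = cos(4x), g' = -4·sin(4x)

Answer: e^x·cos(4x)-4·e^x·sin(4x)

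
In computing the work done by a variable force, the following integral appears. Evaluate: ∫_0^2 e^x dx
Antiderivative: e^x
Evaluate: (e^2 - 1)

Answer: e^2 - 1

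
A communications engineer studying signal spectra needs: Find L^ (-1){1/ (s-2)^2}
L^(-1){1/(s-a)^n} = t^(n-1)·e^(at)/(n-1)!
Here a = 2, n = 2: t^1·e^(2t)/1

Answer: t·e^(2t)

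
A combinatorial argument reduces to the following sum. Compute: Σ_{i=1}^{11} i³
Using formula: Σ i^3 = [n(n+1)/2]² = [11·12/2]² = 4356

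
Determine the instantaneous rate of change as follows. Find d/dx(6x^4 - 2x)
Power rule: d/dx(ax^n) = n·a·x^(n-1)
Term by term: 24·x^3 - 2

Answer: 24x^3 - 2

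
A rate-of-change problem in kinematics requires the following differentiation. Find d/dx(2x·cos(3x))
Product rule: (fg)' = f'g + fg'
f = 2x, f' = 2
g = cos(3x), g' = -3·sin(3x)

Answer: 2·cos(3x) - 6x·sin(3x)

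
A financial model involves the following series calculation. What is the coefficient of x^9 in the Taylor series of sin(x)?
sin(x) = Σ (-1)^k x^(2k + 1)/(2k + 1)!
For x^9: (-1)^4/9! = 1/362880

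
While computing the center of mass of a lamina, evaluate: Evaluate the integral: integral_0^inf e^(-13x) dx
integral_0^inf e^(-13x) dx=[-1/13 * e^(-13x)]_0^inf
=0 - (-1/13)=1/13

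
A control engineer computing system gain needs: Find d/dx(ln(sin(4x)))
Chain rule: d/dx[ln(u)] = u'/u where u = sin(4x)
u' = 4cos(4x)

Answer: (4cos(4x))/(sin(4x))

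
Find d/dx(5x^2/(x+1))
Quotient rule: (f/g)'=(f'g - fg')/g²
f=5x^2, f'=10x
g=x+1, g'=1

Answer: (10x·(x+1)-5x^2)/(x+1)²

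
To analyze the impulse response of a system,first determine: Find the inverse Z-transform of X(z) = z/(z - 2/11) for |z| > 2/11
Standard pair: z/(z-a) <-> a^n * u[n] for causal signals
With a = 2/11: x[n] = (2/11)^n * u[n]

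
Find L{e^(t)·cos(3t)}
First shifting: L{e^(at)f(t)} = F(s-a)
L{cos(3t)} = s/(s²+9)
Shift: (s-1)/((s-1)²+9)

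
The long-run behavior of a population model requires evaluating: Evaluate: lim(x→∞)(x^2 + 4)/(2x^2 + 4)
Divide numerator and denominator by x^2:
lim (1 + 4/x^2)/(2 + 4/x^2)=1/2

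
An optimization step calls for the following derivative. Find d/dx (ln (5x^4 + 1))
Chain rule: d/dx[ln(u)]=u'/u where u=5x^4 + 1
u'=20x^3

Answer: (20x^3)/(5x^4 + 1)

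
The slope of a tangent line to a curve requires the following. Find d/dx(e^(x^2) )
Chain rule: d/dx[e^u] = e^u · u' where u = x^2
u' = 2x

Answer: 2x·e^(x^2)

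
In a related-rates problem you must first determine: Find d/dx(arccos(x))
d/dx[arccos(u)]=-u'/√(1-u²), u=x, u'=1

Answer: -1/√(1-x²)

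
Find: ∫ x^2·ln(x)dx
By parts: u = ln(x), dv = x^2 dx
du = 1/x dx, v = x^3/3
= x^3·ln(x)/3 - ∫ x^2/3 dx
= x^3·ln(x)/3 - x^3/9 + C

Answer: x^3(ln(x)/3 - 1/9) + C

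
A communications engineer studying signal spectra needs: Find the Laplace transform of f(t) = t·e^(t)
L{t·e^(at)} = 1/(s-a)²
L{t·e^(t)} = 1/(s-1)²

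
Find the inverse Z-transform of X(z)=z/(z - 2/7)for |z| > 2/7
Standard pair: z/(z-a) <-> a^n*u[n] for causal signals
With a=2/7: x[n]=(2/7)^n*u[n]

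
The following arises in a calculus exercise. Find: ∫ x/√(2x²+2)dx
Let u=2x²+2, du=4x dx
∫ (1/4)·u^(-1/2) du=√u/2+C

Answer: √(2x²+2)/2+C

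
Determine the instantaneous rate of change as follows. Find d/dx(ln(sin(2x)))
Chain rule: d/dx[ln(u)]=u'/u where u=sin(2x)
u'=2cos(2x)

Answer: (2cos(2x))/(sin(2x))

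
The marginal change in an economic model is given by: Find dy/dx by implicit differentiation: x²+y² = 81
Differentiate both sides: 2x + 2y·(dy/dx)=0
Solve: dy/dx=-2x/(2y)=-x/y

Answer: dy/dx=-x/y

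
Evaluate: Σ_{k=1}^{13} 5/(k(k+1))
Partial fractions: 5/(k(k + 1)) = 5/k - 5/(k + 1)
Telescoping sum: 5(1 - 1/14) = 5·13/14

Answer: 65/14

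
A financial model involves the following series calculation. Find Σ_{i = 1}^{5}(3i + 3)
=3·Σ i + 3·5=3·15 + 15=60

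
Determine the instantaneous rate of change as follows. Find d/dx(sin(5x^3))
Chain rule: d/dx[sin(u)] = cos(u)·u' where u = 5x^3
u' = 15x^2

Answer: 15x^2·cos(5x^3)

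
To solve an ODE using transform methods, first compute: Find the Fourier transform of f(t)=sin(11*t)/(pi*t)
sin(W*t)/(pi*t) = (W/pi)*sinc(W*t/pi) is the impulse response of the ideal low-pass filter with cutoff W (here W = 11).
Its Fourier transform is a rectangular function:
F(omega) = 1 for |omega| < 11, 0 otherwise

Answer: rect(omega/22) [i.e., 1 for |omega| < 11, 0 otherwise]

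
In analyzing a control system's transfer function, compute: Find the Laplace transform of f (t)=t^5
L{t^n} = n!/s^(n + 1)
L{t^5} = 5!/s^6 = 120/s^6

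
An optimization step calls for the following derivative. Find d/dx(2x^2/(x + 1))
Quotient rule: (f/g)' = (f'g - fg')/g²
f = 2x^2, f' = 4x
g = x+1, g' = 1

Answer: (4x·(x+1)-2x^2)/(x+1)²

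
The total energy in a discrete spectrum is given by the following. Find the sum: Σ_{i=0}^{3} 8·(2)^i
Geometric series: S = a(1 - r^n)/(1 - r)
a = 8, r = 2, n = 4
S = 8(1 - 16)/-1 = 120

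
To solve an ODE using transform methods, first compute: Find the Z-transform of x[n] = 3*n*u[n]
Z{n * u[n]} = z/(z-1)^2
By linearity: Z{3 * n * u[n]} = 3z/(z-1)^2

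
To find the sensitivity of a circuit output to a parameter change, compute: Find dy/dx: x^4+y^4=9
Differentiate: 4x^3+4y^3·(dy/dx) = 0
dy/dx = -4x^3/(4y^3)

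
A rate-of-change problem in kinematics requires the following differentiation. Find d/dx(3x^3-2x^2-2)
Power rule: d/dx(ax^n) = n·a·x^(n-1)
Term by term: 9·x^2 - 4·x

Answer: 9x^2 - 4x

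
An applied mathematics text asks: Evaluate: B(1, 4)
B(x,y) = Γ(x)Γ(y)/Γ(x + y) = (x-1)!(y-1)!/(x + y-1)!
B(1,4) = 0!·3!/4! = 1/4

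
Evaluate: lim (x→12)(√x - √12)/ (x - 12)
Multiply by conjugate (√x+√12)/(√x+√12):
= (x - 12)/((x - 12)(√x+√12)) = 1/(√x+√12)
As x → 12: 1/(2√12)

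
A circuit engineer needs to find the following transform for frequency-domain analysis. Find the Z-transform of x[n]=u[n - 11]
Using the time-shift property: Z{u[n-11]}=z^(-11) * z/(z-1)
=z^(-10)/(z-1)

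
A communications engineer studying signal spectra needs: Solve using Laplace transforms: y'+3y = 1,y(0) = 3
Take L of both sides: sY(s)-3+3Y(s) = 1/s
Y(s)(s+3) = 1/s+3
Y(s) = 1/(s(s+3))+3/(s+3)
Partial fractions: 1/(s(s+3)) = (1/3)/s - (1/3)/(s+3)
So Y(s) = (1/3)/s+(8/3)/(s+3)
Inverse transform (L^(-1){1/s} = 1, L^(-1){1/(s+3)} = e^(-3t)):

Answer: y(t) = 1/3+(8/3)·e^(-3t)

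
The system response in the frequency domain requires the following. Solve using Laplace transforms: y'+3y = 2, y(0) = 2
Take L of both sides: sY(s) - 2 + 3Y(s) = 2/s
Y(s)(s + 3) = 2/s + 2
Y(s) = 2/(s(s + 3)) + 2/(s + 3)
Partial fractions: 2/(s(s + 3)) = (2/3)/s - (2/3)/(s + 3)
So Y(s) = (2/3)/s + (4/3)/(s + 3)
Inverse transform (L^(-1){1/s} = 1, L^(-1){1/(s + 3)} = e^(-3t)):

Answer: y(t) = 2/3 + (4/3)·e^(-3t)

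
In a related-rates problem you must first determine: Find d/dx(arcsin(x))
d/dx[arcsin(u)] = u'/√(1-u²), u = x, u' = 1

Answer: 1/√(1-x²)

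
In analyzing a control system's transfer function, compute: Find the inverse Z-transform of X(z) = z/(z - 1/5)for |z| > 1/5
Standard pair: z/(z-a) <-> a^n * u[n] for causal signals
With a=1/5: x[n]=(1/5)^n * u[n]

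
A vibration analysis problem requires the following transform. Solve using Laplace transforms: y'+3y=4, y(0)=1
Take L of both sides: sY(s)-1+3Y(s) = 4/s
Y(s)(s+3) = 4/s+1
Y(s) = 4/(s(s+3))+1/(s+3)
Partial fractions: 4/(s(s+3)) = (4/3)/s - (4/3)/(s+3)
So Y(s) = (4/3)/s - (1/3)/(s+3)
Inverse transform (L^(-1){1/s} = 1, L^(-1){1/(s+3)} = e^(-3t)):

Answer: y(t) = 4/3 - (1/3)·e^(-3t)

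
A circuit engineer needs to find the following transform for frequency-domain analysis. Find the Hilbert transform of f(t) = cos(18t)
The Hilbert transform shifts each frequency component by -pi/2.
H{cos(wt)}=sin(wt)
With w=18: H{cos(18t)}=sin(18t)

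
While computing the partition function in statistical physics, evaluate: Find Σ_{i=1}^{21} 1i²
= 1·n(n + 1)(2n + 1)/6 = 1·21·22·43/6 = 3311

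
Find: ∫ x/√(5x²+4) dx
Let u = 5x²+4, du = 10x dx
∫ (1/10)·u^(-1/2) du = √u/5+C

Answer: √(5x²+4)/5+C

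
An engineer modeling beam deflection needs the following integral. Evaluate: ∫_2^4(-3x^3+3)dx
Step 1: Find antiderivative F(x) = (-3/4)x^4 + 3x
Step 2: F(4) - F(2) = -180 - (-6) = -174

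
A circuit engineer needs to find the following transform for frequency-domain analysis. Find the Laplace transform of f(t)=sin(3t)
L{sin(wt)}=w/(s²+w²)
L{sin(3t)}=3/(s²+9)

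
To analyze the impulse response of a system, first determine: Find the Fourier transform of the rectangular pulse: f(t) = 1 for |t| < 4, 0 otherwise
F(omega) = integral from -4 to 4 of e^(-j*omega*t) dt
= 2*sin(4*omega)/omega = 8*sinc(4*omega/pi)

Answer: 2*sin(4*omega)/omega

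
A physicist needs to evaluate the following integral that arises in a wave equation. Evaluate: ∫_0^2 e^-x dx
Antiderivative: -e^-x
Evaluate: -(e^-2 - 1)

Answer: (e^-2 - 1)/(-1)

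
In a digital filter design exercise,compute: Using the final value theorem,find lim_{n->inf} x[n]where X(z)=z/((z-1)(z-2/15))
Final value theorem: lim x[n] = lim_{z->1} (z-1)*X(z)
(z-1)*X(z) = z/(z-2/15)
As z->1: 1/(1-2/15) = 1/(13/15) = 15/13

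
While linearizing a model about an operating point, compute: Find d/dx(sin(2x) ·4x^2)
Product rule: (fg)'=f'g + fg'
f=sin(2x), f'=2·cos(2x)
g=4x^2, g'=8x

Answer: 8·cos(2x)·x^2 + 8·sin(2x)·x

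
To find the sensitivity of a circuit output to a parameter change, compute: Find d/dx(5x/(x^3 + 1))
Quotient rule: (f/g)' = (f'g - fg')/g²
f = 5x, f' = 5
g = x^3+1, g' = 3x^2

Answer: (5·(x^3+1)-15x^3)/(x^3+1)²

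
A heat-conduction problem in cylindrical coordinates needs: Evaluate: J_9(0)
J_n(0) = 0 for all n > 0 (Bessel function of first kind)
J_9(0) = 0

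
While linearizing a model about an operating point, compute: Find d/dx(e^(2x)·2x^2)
Product rule: (fg)'=f'g+fg'
f=e^(2x), f'=2·e^(2x)
g=2x^2, g'=4x

Answer: 4·e^(2x)·x^2+4·e^(2x)·x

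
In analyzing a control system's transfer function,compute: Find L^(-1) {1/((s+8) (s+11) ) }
Partial fractions: 1/((s + 8)(s + 11))=A/(s + 8) + B/(s + 11)
Cover-up: A=1/(s + 11)|_{s=-8}=1/3; B=1/(s + 8)|_{s=-11}=-1/3
L^(-1)=(1/3)e^(-8t) - (1/3)e^(-11t)

Answer: (1/3)(e^(-8t) - e^(-11t))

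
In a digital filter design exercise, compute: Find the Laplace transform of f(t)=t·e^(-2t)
L{t·e^(at)}=1/(s-a)²
L{t·e^(-2t)}=1/(s+2)²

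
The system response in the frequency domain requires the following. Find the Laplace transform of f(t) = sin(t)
L{sin(wt)}=w/(s²+w²)
L{sin(t)}=1/(s²+1)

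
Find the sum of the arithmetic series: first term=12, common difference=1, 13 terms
Last term: a_n=12+(13-1)·1=24
Sum=n(a_1+a_n)/2=13(12+24)/2=234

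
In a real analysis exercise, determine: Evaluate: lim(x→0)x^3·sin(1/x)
Squeeze theorem: -|x^3| ≤ x^3·sin(1/x) ≤ |x^3|
Since x^3 → 0 as x → 0, by squeeze theorem the limit is 0

Answer: 0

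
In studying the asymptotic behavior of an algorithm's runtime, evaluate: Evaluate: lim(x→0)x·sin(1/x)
Squeeze theorem: -|x| ≤ x·sin(1/x) ≤ |x|
Since x → 0 as x → 0, by squeeze theorem the limit is 0

Answer: 0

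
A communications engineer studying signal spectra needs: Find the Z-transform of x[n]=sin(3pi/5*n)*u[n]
Z{sin(w0*n)*u[n]} = z*sin(w0)/(z^2 - 2z*cos(w0) + 1)
With w0 = 3pi/5: X(z) = z*sin(3pi/5)/(z^2 - 2z*cos(3pi/5) + 1)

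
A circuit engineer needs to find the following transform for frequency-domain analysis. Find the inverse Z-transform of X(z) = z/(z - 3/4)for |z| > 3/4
Standard pair: z/(z-a) <-> a^n * u[n] for causal signals
With a=3/4: x[n]=(3/4)^n * u[n]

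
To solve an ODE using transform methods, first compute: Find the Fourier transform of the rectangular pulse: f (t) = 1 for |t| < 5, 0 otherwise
F(omega)=integral from -5 to 5 of e^(-j * omega * t) dt
=2 * sin(5 * omega)/omega=10 * sinc(5 * omega/pi)

Answer: 2 * sin(5 * omega)/omega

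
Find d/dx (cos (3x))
Chain rule: d/dx[cos(u)] = -sin(u)·u' where u = 3x
u' = 3

Answer: -3·sin(3x)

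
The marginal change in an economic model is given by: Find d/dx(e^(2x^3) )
Chain rule: d/dx[e^u]=e^u · u' where u=2x^3
u'=6x^2

Answer: 6x^2·e^(2x^3)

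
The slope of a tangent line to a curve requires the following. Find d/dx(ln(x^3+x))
Chain rule: d/dx[ln(u)]=u'/u where u=x^3 + x
u'=3x^2 + 1

Answer: (3x^2 + 1)/(x^3 + x)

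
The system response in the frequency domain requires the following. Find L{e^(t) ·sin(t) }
First shifting: L{e^(at)f(t)} = F(s-a)
L{sin(t)} = 1/(s²+1)
Shift: 1/((s-1)²+1)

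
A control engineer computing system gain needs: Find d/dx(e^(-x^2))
Chain rule: d/dx[e^u] = e^u · u' where u = -x^2
u' = -2x

Answer: -2x·e^(-x^2)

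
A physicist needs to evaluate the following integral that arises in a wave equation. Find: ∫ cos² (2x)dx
Using identity cos²(u) = (1 + cos(2u))/2:
∫ (1 + cos(4x))/2 dx = x/2 + sin(4x)/8 + C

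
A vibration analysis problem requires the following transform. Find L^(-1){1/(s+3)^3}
L^(-1){1/(s-a)^n}=t^(n-1)·e^(at)/(n-1)!
Here a=-3, n=3: t^2·e^(-3t)/2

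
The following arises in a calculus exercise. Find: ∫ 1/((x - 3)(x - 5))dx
Partial fractions: 1/((x-3)(x-5)) = A/(x-3)+B/(x-5)
A = -1/2, B = 1/2
∫ [-1/2· 1/(x-3)+1/2· 1/(x-5)] dx
= (1/2)[ln|x-5| - ln|x-3|]+C

Answer: (1/2)·ln|(x-5)/(x-3)|+C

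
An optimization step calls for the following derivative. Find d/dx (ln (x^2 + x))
Chain rule: d/dx[ln(u)] = u'/u where u = x^2 + x
u' = 2x + 1

Answer: (2x + 1)/(x^2 + x)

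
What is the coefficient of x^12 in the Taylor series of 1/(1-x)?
1/(1-x) = Σ x^n for |x|<1
All coefficients are 1

Answer: 1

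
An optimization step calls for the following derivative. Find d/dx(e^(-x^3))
Chain rule: d/dx[e^u]=e^u · u' where u=-x^3
u'=-3x^2

Answer: -3x^2·e^(-x^3)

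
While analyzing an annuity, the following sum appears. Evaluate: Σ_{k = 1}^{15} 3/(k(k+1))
Partial fractions: 3/(k(k + 1))=3/k - 3/(k + 1)
Telescoping sum: 3(1 - 1/16)=3·15/16

Answer: 45/16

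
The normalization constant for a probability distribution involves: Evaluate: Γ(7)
Γ(n) = (n-1)! for positive integers
Γ(7) = 6! = 720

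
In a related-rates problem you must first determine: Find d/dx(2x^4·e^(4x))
Product rule: (fg)'=f'g + fg'
f=2x^4, f'=8x^3
g=e^(4x), g'=4·e^(4x)

Answer: 8x^3·e^(4x) + 8x^4·e^(4x)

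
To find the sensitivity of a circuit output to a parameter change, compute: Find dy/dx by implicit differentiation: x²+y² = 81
Differentiate both sides: 2x + 2y·(dy/dx) = 0
Solve: dy/dx = -2x/(2y) = -x/y

Answer: dy/dx = -x/y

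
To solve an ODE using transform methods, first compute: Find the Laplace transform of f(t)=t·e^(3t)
L{t·e^(at)}=1/(s-a)²
L{t·e^(3t)}=1/(s-3)²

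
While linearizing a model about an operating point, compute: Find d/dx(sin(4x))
Chain rule: d/dx[sin(u)]=cos(u)·u' where u=4x
u'=4

Answer: 4·cos(4x)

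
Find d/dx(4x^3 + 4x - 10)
Power rule: d/dx(ax^n)=n·a·x^(n-1)
Term by term: 12·x^2 + 4

Answer: 12x^2 + 4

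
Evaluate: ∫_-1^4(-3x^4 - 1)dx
Step 1: Find antiderivative F(x)=(-3/5)x^5 - x
Step 2: F(4) - F(-1)=-3092/5 - (8/5)=-620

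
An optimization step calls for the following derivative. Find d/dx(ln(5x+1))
Chain rule: d/dx[ln(u)]=u'/u where u=5x + 1
u'=5

Answer: (5)/(5x + 1)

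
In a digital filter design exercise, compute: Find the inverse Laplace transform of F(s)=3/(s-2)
L^(-1){3/(s-a)} = c·e^(at)
Here a = 2, c = 3

Answer: 3e^(2t)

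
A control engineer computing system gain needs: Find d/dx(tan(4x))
Chain rule: d/dx[tan(u)]=sec²(u)·u' where u=4x
u'=4

Answer: 4·sec²(4x)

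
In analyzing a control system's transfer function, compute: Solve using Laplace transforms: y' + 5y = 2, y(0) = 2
Take L of both sides: sY(s) - 2 + 5Y(s)=2/s
Y(s)(s + 5)=2/s + 2
Y(s)=2/(s(s + 5)) + 2/(s + 5)
Partial fractions: 2/(s(s + 5))=(2/5)/s - (2/5)/(s + 5)
So Y(s)=(2/5)/s + (8/5)/(s + 5)
Inverse transform (L^(-1){1/s}=1, L^(-1){1/(s + 5)}=e^(-5t)):

Answer: y(t)=2/5 + (8/5)·e^(-5t)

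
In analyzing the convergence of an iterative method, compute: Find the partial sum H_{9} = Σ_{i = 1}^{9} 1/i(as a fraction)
H_9=1 + 1/2 + 1/3 + ... + 1/9
=7129/2520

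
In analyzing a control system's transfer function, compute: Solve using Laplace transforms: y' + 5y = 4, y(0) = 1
Take L of both sides: sY(s) - 1 + 5Y(s)=4/s
Y(s)(s + 5)=4/s + 1
Y(s)=4/(s(s + 5)) + 1/(s + 5)
Partial fractions: 4/(s(s + 5))=(4/5)/s - (4/5)/(s + 5)
So Y(s)=(4/5)/s + (1/5)/(s + 5)
Inverse transform (L^(-1){1/s}=1, L^(-1){1/(s + 5)}=e^(-5t)):

Answer: y(t)=4/5 + (1/5)·e^(-5t)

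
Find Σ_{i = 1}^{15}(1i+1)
= 1·Σ i+1·15 = 1·120+15 = 135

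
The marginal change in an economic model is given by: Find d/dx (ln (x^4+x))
Chain rule: d/dx[ln(u)] = u'/u where u = x^4 + x
u' = 4x^3 + 1

Answer: (4x^3 + 1)/(x^4 + x)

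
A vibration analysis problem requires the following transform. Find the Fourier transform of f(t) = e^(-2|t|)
Using the standard pair: F{e^(-a|t|)}=2a/(a^2 + omega^2)
With a=2: F(omega)=4/(4 + omega^2)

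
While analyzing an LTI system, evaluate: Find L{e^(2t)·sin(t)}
First shifting: L{e^(at)f(t)}=F(s-a)
L{sin(t)}=1/(s²+1)
Shift: 1/((s-2)²+1)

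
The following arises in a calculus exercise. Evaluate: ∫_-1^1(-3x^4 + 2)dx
Step 1: Find antiderivative F(x) = (-3/5)x^5 + 2x
Step 2: F(1) - F(-1) = 7/5 - (-7/5) = 14/5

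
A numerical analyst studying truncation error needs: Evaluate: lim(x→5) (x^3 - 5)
Polynomial is continuous, so substitute x=5:
1·5^3-5=120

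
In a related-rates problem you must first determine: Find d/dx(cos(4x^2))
Chain rule: d/dx[cos(u)] = -sin(u)·u' where u = 4x^2
u' = 8x

Answer: -8x·sin(4x^2)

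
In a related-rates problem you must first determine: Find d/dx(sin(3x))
Chain rule: d/dx[sin(u)] = cos(u)·u' where u = 3x
u' = 3

Answer: 3·cos(3x)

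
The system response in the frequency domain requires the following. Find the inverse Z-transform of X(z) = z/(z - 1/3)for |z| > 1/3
Standard pair: z/(z-a) <-> a^n * u[n] for causal signals
With a=1/3: x[n]=(1/3)^n * u[n]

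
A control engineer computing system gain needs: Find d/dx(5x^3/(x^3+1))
Quotient rule: (f/g)' = (f'g - fg')/g²
f = 5x^3, f' = 15x^2
g = x^3+1, g' = 3x^2

Answer: (15x^2·(x^3+1)-15x^5)/(x^3+1)²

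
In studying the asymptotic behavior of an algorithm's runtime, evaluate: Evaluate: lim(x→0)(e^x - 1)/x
L'Hôpital (0/0): lim e^x/1 = 1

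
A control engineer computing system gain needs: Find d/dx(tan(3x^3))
Chain rule: d/dx[tan(u)] = sec²(u)·u' where u = 3x^3
u' = 9x^2

Answer: 9x^2·sec²(3x^3)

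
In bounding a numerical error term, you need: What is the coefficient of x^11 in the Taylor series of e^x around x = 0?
Taylor series of e^x = Σ x^n/n!
Coefficient of x^11 = 1/11! = 1/39916800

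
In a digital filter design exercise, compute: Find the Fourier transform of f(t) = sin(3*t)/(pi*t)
sin(W*t)/(pi*t)=(W/pi)*sinc(W*t/pi) is the impulse response of the ideal low-pass filter with cutoff W (here W=3).
Its Fourier transform is a rectangular function:
F(omega)=1 for |omega| < 3, 0 otherwise

Answer: rect(omega/6) [i.e., 1 for |omega| < 3, 0 otherwise]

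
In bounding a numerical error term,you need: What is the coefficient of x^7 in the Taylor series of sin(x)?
sin(x) = Σ (-1)^k x^(2k + 1)/(2k + 1)!
For x^7: (-1)^3/7! = -1/5040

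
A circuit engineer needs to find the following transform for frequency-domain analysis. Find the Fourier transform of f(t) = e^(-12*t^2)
The Fourier transform of a Gaussian e^(-a * t^2) is sqrt(pi/a) * e^(-omega^2/(4a)).
With a = 12: F(omega) = sqrt(pi/12) * e^(-omega^2/48)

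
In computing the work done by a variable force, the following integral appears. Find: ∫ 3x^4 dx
Using power rule: ∫ 3x^4 dx = 3/5 x^5 + C = (3/5)x^5 + C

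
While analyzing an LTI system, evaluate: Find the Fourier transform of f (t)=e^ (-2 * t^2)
The Fourier transform of a Gaussian e^(-a*t^2) is sqrt(pi/a)*e^(-omega^2/(4a)).
With a=2: F(omega)=sqrt(pi/2)*e^(-omega^2/8)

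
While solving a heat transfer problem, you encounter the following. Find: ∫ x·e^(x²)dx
Let u = x², du = 2x dx
∫ (1/2)e^u du = e^u/2 + C

Answer: e^(x²)/2 + C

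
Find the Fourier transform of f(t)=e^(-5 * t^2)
The Fourier transform of a Gaussian e^(-a * t^2) is sqrt(pi/a) * e^(-omega^2/(4a)).
With a = 5: F(omega) = sqrt(pi/5) * e^(-omega^2/20)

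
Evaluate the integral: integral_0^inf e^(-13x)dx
integral_0^inf e^(-13x) dx=[-1/13*e^(-13x)]_0^inf
=0 - (-1/13)=1/13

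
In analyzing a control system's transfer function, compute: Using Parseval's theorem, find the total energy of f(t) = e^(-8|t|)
Parseval's theorem: E = integral |f(t)|^2 dt = (1/2pi) integral |F(omega)|^2 domega
E = integral_{-inf}^{inf} e^(-16|t|) dt = 2*integral_0^inf e^(-16t) dt = 2/(2*8) = 1/8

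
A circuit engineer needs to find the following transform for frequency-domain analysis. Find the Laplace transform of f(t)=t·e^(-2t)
L{t·e^(at)}=1/(s-a)²
L{t·e^(-2t)}=1/(s+2)²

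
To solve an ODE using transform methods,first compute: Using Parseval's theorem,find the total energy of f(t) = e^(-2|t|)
Parseval's theorem: E=integral |f(t)|^2 dt=(1/2pi) integral |F(omega)|^2 domega
E=integral_{-inf}^{inf} e^(-4|t|) dt=2 * integral_0^inf e^(-4t) dt=2/(2 * 2)=1/2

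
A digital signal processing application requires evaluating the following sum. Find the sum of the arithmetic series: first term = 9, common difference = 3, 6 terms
Last term: a_n=9 + (6 - 1)·3=24
Sum=n(a_1 + a_n)/2=6(9 + 24)/2=99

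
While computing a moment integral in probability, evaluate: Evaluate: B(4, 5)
B(x,y) = Γ(x)Γ(y)/Γ(x + y) = (x-1)!(y-1)!/(x + y-1)!
B(4,5) = 3!·4!/8! = 1/280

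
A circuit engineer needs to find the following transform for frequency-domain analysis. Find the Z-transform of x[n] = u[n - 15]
Using the time-shift property: Z{u[n-15]} = z^(-15)*z/(z-1)
= z^(-14)/(z-1)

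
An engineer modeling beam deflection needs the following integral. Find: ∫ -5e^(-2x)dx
Since d/dx[e^(-2x)] = -2e^(-2x), we get 5/2 e^(-2x) + C

Answer: (5/2)e^(-2x) + C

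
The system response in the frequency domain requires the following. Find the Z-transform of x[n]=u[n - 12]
Using the time-shift property: Z{u[n-12]} = z^(-12)*z/(z-1)
= z^(-11)/(z-1)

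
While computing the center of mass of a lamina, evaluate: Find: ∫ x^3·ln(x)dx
By parts: u=ln(x), dv=x^3 dx
du=1/x dx, v=x^4/4
=x^4·ln(x)/4 - ∫ x^3/4 dx
=x^4·ln(x)/4 - x^4/16 + C

Answer: x^4(ln(x)/4 - 1/16) + C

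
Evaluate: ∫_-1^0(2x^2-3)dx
Step 1: Find antiderivative F(x) = (2/3)x^3 - 3x
Step 2: F(0) - F(-1) = 0 - (7/3) = -7/3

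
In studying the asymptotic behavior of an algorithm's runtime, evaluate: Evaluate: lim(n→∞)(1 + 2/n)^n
This is the definition of e^2: lim(1 + 2/n)^n=e^2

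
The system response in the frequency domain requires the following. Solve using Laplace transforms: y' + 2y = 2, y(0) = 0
Take L of both sides: sY(s)-0+2Y(s)=2/s
Y(s)(s+2)=2/s+0
Y(s)=2/(s(s+2))+0/(s+2)
Partial fractions: 2/(s(s+2))=1/s - 1/(s+2)
So Y(s)=1/s - 1/(s+2)
Inverse transform (L^(-1){1/s}=1, L^(-1){1/(s+2)}=e^(-2t)):

Answer: y(t)=1 - e^(-2t)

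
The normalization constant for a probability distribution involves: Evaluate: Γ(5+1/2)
Γ(n+1/2)=(2n)!√π/(4^n·n!)
=3628800√π/(1024·120)=(945/32)·√π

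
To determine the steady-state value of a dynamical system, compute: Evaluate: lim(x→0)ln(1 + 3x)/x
L'Hôpital (0/0): lim 3/(1 + 3x) / 1 = 3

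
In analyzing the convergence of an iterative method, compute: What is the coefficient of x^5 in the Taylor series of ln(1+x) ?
ln(1 + x)=Σ (-1)^(n + 1) x^n/n
Coefficient of x^5=(-1)^6/5=1/5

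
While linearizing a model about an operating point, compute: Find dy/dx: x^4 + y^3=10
Differentiate: 4x^3+3y^2·(dy/dx) = 0
dy/dx = -4x^3/(3y^2)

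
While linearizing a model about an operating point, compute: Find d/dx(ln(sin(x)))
Chain rule: d/dx[ln(u)]=u'/u where u=sin(x)
u'=cos(x)

Answer: (cos(x))/(sin(x))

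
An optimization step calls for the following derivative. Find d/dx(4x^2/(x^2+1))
Quotient rule: (f/g)'=(f'g - fg')/g²
f=4x^2, f'=8x
g=x^2+1, g'=2x

Answer: (8x·(x^2+1)-8x^3)/(x^2+1)²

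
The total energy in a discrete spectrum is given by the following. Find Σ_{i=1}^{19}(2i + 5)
= 2·Σ i + 5·19 = 2·190 + 95 = 475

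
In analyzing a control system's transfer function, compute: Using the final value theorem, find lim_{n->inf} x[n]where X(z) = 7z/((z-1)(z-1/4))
Final value theorem: lim x[n] = lim_{z->1} (z-1)*X(z)
(z-1)*X(z) = 7z/(z-1/4)
As z->1: 7/(1 - 1/4) = 7/(3/4) = 28/3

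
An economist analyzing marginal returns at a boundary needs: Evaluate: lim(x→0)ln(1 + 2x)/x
L'Hôpital (0/0): lim 2/(1 + 2x) / 1=2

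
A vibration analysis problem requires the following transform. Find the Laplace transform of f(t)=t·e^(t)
L{t·e^(at)}=1/(s-a)²
L{t·e^(t)}=1/(s-1)²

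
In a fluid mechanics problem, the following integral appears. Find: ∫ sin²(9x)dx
Using identity sin²(u) = (1 - cos(2u))/2:
∫ (1 - cos(18x))/2 dx = x/2 - sin(18x)/36+C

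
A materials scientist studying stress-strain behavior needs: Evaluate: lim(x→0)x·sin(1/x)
Squeeze theorem: -|x| ≤ x·sin(1/x) ≤ |x|
Since x → 0 as x → 0, by squeeze theorem the limit is 0

Answer: 0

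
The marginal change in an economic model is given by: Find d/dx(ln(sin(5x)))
Chain rule: d/dx[ln(u)] = u'/u where u = sin(5x)
u' = 5cos(5x)

Answer: (5cos(5x))/(sin(5x))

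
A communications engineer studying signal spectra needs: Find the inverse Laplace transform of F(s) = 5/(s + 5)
L^(-1){5/(s-a)} = c·e^(at)
Here a = -5, c = 5

Answer: 5e^(-5t)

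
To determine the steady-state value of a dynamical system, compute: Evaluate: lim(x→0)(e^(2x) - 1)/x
L'Hôpital (0/0): lim 2e^(2x)/1 = 2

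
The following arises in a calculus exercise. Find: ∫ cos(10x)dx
Using substitution u = 10x: ∫ cos(u) du/10 = sin(u)/10 + C

Answer: (1/10)sin(10x) + C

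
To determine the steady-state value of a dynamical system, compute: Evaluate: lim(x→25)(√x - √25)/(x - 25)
Multiply by conjugate (√x+√25)/(√x+√25):
= (x - 25)/((x - 25)(√x+√25)) = 1/(√x+√25)
As x → 25: 1/(2√25)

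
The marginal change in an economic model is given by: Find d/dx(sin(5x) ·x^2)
Product rule: (fg)'=f'g+fg'
f=sin(5x), f'=5·cos(5x)
g=x^2, g'=2x

Answer: 5·cos(5x)·x^2+2·sin(5x)·x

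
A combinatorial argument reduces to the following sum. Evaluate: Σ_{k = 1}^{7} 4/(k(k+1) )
Partial fractions: 4/(k(k + 1)) = 4/k - 4/(k + 1)
Telescoping sum: 4(1 - 1/8) = 4·7/8

Answer: 7/2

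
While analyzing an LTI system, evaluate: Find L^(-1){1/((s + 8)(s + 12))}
Partial fractions: 1/((s + 8)(s + 12))=A/(s + 8) + B/(s + 12)
Cover-up: A=1/(s + 12)|_{s=-8}=1/4; B=1/(s + 8)|_{s=-12}=-1/4
L^(-1)=(1/4)e^(-8t) - (1/4)e^(-12t)

Answer: (1/4)(e^(-8t) - e^(-12t))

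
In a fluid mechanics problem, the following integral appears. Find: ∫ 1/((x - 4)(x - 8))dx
Partial fractions: 1/((x-4)(x-8)) = A/(x-4) + B/(x-8)
A = -1/4, B = 1/4
∫ [-1/4· 1/(x-4) + 1/4· 1/(x-8)] dx
= (1/4)[ln|x-8| - ln|x-4|] + C

Answer: (1/4)·ln|(x-8)/(x-4)| + C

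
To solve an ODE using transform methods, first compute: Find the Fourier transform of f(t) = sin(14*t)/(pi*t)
sin(W*t)/(pi*t)=(W/pi)*sinc(W*t/pi) is the impulse response of the ideal low-pass filter with cutoff W (here W=14).
Its Fourier transform is a rectangular function:
F(omega)=1 for |omega| < 14, 0 otherwise

Answer: rect(omega/28) [i.e., 1 for |omega| < 14, 0 otherwise]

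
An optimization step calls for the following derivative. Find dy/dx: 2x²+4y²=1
Differentiate: 4x+8y·(dy/dx)=0
dy/dx=-4x/(8y)=-(1/2)·(x/y)

Answer: dy/dx=-(1/2)·(x/y)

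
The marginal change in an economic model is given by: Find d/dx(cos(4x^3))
Chain rule: d/dx[cos(u)]=-sin(u)·u' where u=4x^3
u'=12x^2

Answer: -12x^2·sin(4x^3)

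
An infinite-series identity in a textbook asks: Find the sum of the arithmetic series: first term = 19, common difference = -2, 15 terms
Last term: a_n=19+(15-1)·-2=-9
Sum=n(a_1+a_n)/2=15(19+(-9))/2=75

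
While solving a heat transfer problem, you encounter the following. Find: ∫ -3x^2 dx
Using power rule: ∫ -3x^2 dx=-3/3 x^3+C=-x^3+C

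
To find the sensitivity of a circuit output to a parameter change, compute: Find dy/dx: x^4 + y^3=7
Differentiate: 4x^3 + 3y^2·(dy/dx)=0
dy/dx=-4x^3/(3y^2)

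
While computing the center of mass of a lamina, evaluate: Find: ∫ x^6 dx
Using power rule: ∫ x^6 dx = 1/7 x^7 + C = (1/7)x^7 + C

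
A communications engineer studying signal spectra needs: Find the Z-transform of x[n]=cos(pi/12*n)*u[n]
Z{cos(w0 * n) * u[n]} = z(z - cos(w0))/(z^2 - 2z * cos(w0) + 1)
With w0 = pi/12: X(z) = z(z - cos(pi/12))/(z^2 - 2z * cos(pi/12) + 1)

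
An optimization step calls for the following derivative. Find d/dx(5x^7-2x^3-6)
Power rule: d/dx(ax^n) = n·a·x^(n-1)
Term by term: 35·x^6 - 6·x^2

Answer: 35x^6 - 6x^2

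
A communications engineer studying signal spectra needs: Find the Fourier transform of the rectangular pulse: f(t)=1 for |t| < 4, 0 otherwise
F(omega)=integral from -4 to 4 of e^(-j * omega * t) dt
=2 * sin(4 * omega)/omega=8 * sinc(4 * omega/pi)

Answer: 2 * sin(4 * omega)/omega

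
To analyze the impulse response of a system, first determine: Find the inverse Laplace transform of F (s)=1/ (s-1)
L^(-1){1/(s-a)}=c·e^(at)
Here a=1, c=1

Answer: e^(t)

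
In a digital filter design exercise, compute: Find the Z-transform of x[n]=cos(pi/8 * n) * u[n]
Z{cos(w0 * n) * u[n]} = z(z - cos(w0))/(z^2-2z * cos(w0)+1)
With w0 = pi/8: X(z) = z(z - cos(pi/8))/(z^2-2z * cos(pi/8)+1)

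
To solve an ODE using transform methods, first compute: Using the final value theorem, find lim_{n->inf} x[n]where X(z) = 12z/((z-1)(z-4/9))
Final value theorem: lim x[n]=lim_{z->1} (z-1)*X(z)
(z-1)*X(z)=12z/(z-4/9)
As z->1: 12/(1 - 4/9)=12/(5/9)=108/5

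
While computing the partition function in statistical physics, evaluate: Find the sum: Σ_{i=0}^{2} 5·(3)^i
Geometric series: S=a(1 - r^n)/(1 - r)
a=5, r=3, n=3
S=5(1-27)/-2=65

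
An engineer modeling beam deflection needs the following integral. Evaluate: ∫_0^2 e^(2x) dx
Antiderivative: (1/2)e^(2x)
Evaluate: (1/2)(e^4 - 1)

Answer: (e^4 - 1)/2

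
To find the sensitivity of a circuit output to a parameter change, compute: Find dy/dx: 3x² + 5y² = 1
Differentiate: 6x + 10y·(dy/dx)=0
dy/dx=-6x/(10y)=-(3/5)·(x/y)

Answer: dy/dx=-(3/5)·(x/y)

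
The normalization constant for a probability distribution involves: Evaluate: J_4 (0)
J_n(0)=0 for all n > 0 (Bessel function of first kind)
J_4(0)=0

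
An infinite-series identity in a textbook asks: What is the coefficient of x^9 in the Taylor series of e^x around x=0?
Taylor series of e^x = Σ x^n/n!
Coefficient of x^9 = 1/9! = 1/362880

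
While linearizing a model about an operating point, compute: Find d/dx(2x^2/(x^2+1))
Quotient rule: (f/g)'=(f'g - fg')/g²
f=2x^2, f'=4x
g=x^2+1, g'=2x

Answer: (4x·(x^2+1)-4x^3)/(x^2+1)²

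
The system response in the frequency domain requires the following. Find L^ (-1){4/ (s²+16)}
L^(-1){w/(s² + w²)}=sin(wt)
Here w=4

Answer: sin(4t)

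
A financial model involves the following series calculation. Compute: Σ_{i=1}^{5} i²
Using formula: Σ i^2=n(n + 1)(2n + 1)/6=5·6·11/6=55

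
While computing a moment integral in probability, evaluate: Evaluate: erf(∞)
erf(∞)=1 (the error function converges to 1)

Answer: 1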